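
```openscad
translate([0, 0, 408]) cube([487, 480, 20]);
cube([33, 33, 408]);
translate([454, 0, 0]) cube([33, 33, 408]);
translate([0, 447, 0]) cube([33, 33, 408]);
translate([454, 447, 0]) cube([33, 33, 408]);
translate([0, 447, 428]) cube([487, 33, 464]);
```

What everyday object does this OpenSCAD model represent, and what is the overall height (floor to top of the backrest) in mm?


A chair. The overall height is 892 mm.

A slab on four corner posts with a tall panel at the back — a chair. The seat slab sits at z = 408 with thickness 20, and the 464 mm backrest starts at the seat top, so the overall height is 408 + 20 + 464 = 892 mm.


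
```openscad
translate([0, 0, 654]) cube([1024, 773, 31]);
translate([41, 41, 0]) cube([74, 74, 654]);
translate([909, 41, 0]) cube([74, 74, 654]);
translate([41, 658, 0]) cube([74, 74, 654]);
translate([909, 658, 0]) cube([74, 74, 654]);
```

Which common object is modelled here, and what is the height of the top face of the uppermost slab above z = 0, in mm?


A table. The table height is 685 mm.

A 1024×773×31 slab sits at z = 654 on four 74 mm square posts — a table. The top surface is at 654 + 31 = 685 mm.


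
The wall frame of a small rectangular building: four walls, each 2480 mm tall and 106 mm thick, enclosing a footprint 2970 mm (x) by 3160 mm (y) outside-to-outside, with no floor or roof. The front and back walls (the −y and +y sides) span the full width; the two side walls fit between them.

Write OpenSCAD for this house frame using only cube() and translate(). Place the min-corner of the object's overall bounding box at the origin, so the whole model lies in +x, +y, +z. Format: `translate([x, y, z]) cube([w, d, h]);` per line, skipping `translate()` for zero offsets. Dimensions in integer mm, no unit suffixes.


cube([2970, 106, 2480]);
translate([0, 3054, 0]) cube([2970, 106, 2480]);
translate([0, 106, 0]) cube([106, 2948, 2480]);
translate([2864, 106, 0]) cube([106, 2948, 2480]);


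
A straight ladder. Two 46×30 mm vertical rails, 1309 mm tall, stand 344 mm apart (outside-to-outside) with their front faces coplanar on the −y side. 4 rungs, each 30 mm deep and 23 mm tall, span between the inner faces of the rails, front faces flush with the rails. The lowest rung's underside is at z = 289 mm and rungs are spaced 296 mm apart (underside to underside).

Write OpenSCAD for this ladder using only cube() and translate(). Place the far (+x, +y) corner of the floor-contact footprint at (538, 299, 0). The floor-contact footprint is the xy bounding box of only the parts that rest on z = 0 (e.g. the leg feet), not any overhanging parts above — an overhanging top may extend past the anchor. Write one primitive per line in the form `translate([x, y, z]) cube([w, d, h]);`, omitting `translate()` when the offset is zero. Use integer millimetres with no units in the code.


// rung span = 344 - 2*46 = 252
// rung[k] z = 289 + k*296
translate([194, 269, 0]) cube([46, 30, 1309]);
translate([492, 269, 0]) cube([46, 30, 1309]);
translate([240, 269, 289]) cube([252, 30, 23]);
translate([240, 269, 585]) cube([252, 30, 23]);
translate([240, 269, 881]) cube([252, 30, 23]);
translate([240, 269, 1177]) cube([252, 30, 23]);


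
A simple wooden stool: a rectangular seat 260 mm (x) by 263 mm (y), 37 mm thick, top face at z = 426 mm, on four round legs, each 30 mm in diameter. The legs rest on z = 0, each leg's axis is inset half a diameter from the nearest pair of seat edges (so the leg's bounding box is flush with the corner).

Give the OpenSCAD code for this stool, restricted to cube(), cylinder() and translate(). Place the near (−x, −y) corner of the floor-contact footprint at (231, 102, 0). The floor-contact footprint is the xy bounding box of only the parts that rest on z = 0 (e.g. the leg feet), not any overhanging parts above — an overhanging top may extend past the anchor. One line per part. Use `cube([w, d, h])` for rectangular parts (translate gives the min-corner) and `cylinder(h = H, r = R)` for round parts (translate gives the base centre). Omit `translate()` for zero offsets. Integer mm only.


translate([231, 102, 389]) cube([260, 263, 37]);
translate([246, 117, 0]) cylinder(h = 389, r = 15);
translate([476, 117, 0]) cylinder(h = 389, r = 15);
translate([246, 350, 0]) cylinder(h = 389, r = 15);
translate([476, 350, 0]) cylinder(h = 389, r = 15);


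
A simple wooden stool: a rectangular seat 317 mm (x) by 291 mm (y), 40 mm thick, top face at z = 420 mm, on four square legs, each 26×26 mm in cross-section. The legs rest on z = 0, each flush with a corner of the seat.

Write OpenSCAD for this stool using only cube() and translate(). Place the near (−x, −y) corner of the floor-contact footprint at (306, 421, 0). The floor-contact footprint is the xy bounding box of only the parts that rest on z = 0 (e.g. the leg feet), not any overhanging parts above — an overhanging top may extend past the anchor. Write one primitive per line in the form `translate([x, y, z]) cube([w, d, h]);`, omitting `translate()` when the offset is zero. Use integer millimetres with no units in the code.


// leg_h = 420 - 40 = 380
translate([306, 421, 380]) cube([317, 291, 40]);
translate([306, 421, 0]) cube([26, 26, 380]);
translate([597, 421, 0]) cube([26, 26, 380]);
translate([306, 686, 0]) cube([26, 26, 380]);
translate([597, 686, 0]) cube([26, 26, 380]);


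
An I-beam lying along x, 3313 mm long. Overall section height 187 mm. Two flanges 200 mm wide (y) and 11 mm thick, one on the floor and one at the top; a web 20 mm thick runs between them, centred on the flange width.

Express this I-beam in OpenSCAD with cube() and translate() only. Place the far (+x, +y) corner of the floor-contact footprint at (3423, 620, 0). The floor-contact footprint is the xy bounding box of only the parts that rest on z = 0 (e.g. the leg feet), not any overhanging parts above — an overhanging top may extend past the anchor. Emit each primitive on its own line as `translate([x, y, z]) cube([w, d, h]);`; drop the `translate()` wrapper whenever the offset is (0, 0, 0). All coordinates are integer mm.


translate([110, 420, 0]) cube([3313, 200, 11]);
translate([110, 510, 11]) cube([3313, 20, 165]);
translate([110, 420, 176]) cube([3313, 200, 11]);


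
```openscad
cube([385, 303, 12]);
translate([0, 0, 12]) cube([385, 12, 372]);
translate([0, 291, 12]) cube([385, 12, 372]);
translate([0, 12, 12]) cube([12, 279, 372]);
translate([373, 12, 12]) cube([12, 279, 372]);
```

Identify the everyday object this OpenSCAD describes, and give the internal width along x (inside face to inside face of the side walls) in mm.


An open box. The internal width is 361 mm.

A 385×303 base slab with four walls standing on it — an open box. The base is 385 mm wide and the walls are 12 mm thick, so the internal width is 385 − 2 × 12 = 361 mm.


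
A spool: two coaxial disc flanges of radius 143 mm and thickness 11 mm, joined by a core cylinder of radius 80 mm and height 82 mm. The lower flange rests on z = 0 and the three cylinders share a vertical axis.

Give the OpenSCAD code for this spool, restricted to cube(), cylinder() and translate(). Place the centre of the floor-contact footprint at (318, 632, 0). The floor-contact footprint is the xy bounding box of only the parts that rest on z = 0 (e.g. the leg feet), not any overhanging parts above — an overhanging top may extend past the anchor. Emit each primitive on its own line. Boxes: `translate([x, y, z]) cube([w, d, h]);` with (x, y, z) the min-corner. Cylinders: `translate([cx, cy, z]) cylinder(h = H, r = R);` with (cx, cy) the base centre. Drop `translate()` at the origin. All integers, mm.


translate([318, 632, 0]) cylinder(h = 11, r = 143);
translate([318, 632, 11]) cylinder(h = 82, r = 80);
translate([318, 632, 93]) cylinder(h = 11, r = 143);


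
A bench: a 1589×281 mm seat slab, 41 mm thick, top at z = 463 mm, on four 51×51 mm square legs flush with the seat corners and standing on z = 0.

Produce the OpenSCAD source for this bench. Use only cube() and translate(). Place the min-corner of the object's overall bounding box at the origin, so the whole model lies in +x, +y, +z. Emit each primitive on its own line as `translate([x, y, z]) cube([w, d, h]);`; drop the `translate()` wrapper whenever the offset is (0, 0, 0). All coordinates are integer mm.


translate([0, 0, 422]) cube([1589, 281, 41]);
cube([51, 51, 422]);
translate([0, 230, 0]) cube([51, 51, 422]);
translate([1538, 0, 0]) cube([51, 51, 422]);
translate([1538, 230, 0]) cube([51, 51, 422]);


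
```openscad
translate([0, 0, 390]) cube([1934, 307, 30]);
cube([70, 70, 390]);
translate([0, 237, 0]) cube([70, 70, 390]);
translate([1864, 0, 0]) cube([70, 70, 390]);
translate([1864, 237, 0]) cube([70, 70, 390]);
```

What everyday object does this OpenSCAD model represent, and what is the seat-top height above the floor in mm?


A bench. The seat-top height is 420 mm.

A long slab on four corner posts — a bench. The slab sits at z = 390 with thickness 30, so the top is 390 + 30 = 420 mm.


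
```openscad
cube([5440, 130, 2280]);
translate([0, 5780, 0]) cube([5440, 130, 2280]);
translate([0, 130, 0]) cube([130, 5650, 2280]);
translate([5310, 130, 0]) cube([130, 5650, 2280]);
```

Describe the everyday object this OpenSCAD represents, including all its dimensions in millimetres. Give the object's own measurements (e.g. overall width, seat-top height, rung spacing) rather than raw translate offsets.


The wall frame of a small rectangular building: four walls, each 2280 mm tall and 130 mm thick, enclosing a footprint 5440 mm (x) by 5910 mm (y) outside-to-outside, with no floor or roof. The front and back walls (the −y and +y sides) span the full width; the two side walls fit between them.


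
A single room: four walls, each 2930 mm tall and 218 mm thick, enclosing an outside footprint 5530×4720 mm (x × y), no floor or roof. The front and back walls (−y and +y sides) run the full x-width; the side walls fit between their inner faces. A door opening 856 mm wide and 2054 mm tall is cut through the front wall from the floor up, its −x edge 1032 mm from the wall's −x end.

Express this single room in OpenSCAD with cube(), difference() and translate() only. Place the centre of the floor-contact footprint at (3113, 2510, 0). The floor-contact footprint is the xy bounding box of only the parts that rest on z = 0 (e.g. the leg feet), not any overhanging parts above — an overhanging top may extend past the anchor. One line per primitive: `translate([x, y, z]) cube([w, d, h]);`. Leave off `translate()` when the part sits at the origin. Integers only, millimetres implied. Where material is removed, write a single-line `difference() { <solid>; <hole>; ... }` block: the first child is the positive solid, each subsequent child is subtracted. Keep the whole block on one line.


difference() { translate([348, 150, 0]) cube([5530, 218, 2930]); translate([1380, 150, 0]) cube([856, 218, 2054]); }
translate([348, 4652, 0]) cube([5530, 218, 2930]);
translate([348, 368, 0]) cube([218, 4284, 2930]);
translate([5660, 368, 0]) cube([218, 4284, 2930]);


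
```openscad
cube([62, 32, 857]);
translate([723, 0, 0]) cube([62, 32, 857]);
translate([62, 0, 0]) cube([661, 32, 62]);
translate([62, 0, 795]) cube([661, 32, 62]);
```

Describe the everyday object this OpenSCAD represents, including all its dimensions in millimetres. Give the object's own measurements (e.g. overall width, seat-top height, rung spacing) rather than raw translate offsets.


A rectangular picture frame lying in the x–z plane (depth along y). The opening is 661 mm wide (x) by 733 mm tall (z), surrounded by a border 62 mm wide on all four sides. The frame is 32 mm deep and is made of two full-height vertical stiles with two horizontal rails fitted between them.


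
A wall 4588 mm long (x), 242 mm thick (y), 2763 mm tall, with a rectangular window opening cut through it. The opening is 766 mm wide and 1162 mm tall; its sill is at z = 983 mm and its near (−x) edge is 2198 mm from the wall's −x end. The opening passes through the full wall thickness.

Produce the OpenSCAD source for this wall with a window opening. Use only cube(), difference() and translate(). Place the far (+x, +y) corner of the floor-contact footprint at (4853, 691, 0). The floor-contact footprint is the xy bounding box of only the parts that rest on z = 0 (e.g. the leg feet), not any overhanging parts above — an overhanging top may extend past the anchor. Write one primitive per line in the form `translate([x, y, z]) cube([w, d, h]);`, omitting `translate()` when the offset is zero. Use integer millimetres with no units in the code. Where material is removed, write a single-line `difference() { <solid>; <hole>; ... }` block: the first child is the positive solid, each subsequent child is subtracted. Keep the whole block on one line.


difference() { translate([265, 449, 0]) cube([4588, 242, 2763]); translate([2463, 449, 983]) cube([766, 242, 1162]); }


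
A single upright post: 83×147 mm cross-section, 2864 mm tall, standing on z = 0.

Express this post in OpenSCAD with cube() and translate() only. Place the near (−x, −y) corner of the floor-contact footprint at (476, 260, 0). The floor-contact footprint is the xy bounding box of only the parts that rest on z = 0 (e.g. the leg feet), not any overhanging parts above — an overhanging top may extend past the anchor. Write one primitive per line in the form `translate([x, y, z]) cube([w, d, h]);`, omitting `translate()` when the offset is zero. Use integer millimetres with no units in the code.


translate([476, 260, 0]) cube([83, 147, 2864]);


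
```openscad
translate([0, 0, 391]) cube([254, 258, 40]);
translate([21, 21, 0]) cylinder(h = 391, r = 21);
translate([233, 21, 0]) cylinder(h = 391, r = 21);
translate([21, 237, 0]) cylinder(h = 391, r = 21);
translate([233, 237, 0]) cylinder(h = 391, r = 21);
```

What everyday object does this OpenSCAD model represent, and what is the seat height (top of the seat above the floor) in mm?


A stool. The seat height is 431 mm.

A 254×258×40 slab at z = 391 on four corner cylinders — a stool. The seat top is 391 + 40 = 431 mm.


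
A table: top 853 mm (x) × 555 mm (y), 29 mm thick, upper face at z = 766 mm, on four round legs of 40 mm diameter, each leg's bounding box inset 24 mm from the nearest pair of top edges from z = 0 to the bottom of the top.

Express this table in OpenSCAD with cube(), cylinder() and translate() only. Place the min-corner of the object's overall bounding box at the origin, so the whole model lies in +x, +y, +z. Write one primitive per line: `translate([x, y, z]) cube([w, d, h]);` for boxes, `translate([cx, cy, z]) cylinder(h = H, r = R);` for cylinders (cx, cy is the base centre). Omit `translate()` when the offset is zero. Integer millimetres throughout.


translate([0, 0, 737]) cube([853, 555, 29]);
translate([44, 44, 0]) cylinder(h = 737, r = 20);
translate([809, 44, 0]) cylinder(h = 737, r = 20);
translate([44, 511, 0]) cylinder(h = 737, r = 20);
translate([809, 511, 0]) cylinder(h = 737, r = 20);


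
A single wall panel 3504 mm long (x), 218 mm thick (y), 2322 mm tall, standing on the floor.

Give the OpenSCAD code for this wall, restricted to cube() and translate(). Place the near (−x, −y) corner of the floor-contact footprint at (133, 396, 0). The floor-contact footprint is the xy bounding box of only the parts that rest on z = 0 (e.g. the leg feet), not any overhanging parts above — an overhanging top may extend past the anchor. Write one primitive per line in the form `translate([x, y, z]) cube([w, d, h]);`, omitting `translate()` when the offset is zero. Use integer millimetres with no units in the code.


translate([133, 396, 0]) cube([3504, 218, 2322]);


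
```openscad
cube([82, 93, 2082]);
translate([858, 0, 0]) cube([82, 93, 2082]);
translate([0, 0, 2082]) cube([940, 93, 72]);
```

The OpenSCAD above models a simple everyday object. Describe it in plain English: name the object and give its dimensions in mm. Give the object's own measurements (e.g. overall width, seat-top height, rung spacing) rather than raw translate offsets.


A door frame. The clear opening is 776 mm wide and 2082 mm high. Two 82 mm wide jambs, 93 mm deep, stand either side of the opening from the floor to the top of the opening. A 72 mm thick head sits across the top of both jambs, spanning the full outside width of the frame.


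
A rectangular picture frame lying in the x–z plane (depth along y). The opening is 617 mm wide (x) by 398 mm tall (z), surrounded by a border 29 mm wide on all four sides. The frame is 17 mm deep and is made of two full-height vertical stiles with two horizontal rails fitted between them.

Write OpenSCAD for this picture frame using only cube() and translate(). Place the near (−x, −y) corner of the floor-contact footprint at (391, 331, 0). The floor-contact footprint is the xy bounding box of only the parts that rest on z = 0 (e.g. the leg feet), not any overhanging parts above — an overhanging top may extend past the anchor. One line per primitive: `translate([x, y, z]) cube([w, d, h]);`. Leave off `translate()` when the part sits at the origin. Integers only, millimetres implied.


translate([391, 331, 0]) cube([29, 17, 456]);
translate([1037, 331, 0]) cube([29, 17, 456]);
translate([420, 331, 0]) cube([617, 17, 29]);
translate([420, 331, 427]) cube([617, 17, 29]);


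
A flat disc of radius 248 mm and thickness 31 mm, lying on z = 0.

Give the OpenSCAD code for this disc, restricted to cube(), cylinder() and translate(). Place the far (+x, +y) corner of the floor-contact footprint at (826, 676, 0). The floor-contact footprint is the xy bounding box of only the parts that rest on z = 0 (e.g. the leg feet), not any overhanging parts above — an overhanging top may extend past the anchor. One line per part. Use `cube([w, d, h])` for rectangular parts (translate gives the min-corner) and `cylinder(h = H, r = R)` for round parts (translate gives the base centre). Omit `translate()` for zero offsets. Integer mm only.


translate([578, 428, 0]) cylinder(h = 31, r = 248);


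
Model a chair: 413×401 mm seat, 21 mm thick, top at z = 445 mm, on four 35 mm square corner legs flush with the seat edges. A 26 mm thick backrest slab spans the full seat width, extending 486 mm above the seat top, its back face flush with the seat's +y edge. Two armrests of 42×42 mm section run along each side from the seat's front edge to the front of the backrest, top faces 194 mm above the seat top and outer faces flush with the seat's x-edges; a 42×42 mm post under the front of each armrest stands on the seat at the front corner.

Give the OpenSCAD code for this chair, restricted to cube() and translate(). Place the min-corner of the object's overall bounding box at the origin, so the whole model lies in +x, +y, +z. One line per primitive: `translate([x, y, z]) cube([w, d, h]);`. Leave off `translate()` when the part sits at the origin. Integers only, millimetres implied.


translate([0, 0, 424]) cube([413, 401, 21]);
cube([35, 35, 424]);
translate([378, 0, 0]) cube([35, 35, 424]);
translate([0, 366, 0]) cube([35, 35, 424]);
translate([378, 366, 0]) cube([35, 35, 424]);
translate([0, 375, 445]) cube([413, 26, 486]);
translate([0, 0, 597]) cube([42, 375, 42]);
translate([371, 0, 597]) cube([42, 375, 42]);
translate([0, 0, 445]) cube([42, 42, 152]);
translate([371, 0, 445]) cube([42, 42, 152]);


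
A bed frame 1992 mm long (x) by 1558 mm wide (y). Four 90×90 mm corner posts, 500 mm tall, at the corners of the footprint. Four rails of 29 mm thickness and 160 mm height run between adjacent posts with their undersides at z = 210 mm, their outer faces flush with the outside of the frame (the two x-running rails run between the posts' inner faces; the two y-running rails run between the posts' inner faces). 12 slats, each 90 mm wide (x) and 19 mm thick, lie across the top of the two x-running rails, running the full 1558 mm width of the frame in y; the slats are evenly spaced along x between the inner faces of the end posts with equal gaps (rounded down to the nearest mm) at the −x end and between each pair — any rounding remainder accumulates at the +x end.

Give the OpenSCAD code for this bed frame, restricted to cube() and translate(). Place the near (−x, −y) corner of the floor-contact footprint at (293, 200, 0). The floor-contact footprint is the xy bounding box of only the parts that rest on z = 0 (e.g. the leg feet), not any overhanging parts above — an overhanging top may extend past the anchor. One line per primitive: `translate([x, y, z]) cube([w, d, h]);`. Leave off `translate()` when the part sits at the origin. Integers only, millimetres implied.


translate([293, 200, 0]) cube([90, 90, 500]);
translate([293, 1668, 0]) cube([90, 90, 500]);
translate([2195, 200, 0]) cube([90, 90, 500]);
translate([2195, 1668, 0]) cube([90, 90, 500]);
translate([383, 200, 210]) cube([1812, 29, 160]);
translate([383, 1729, 210]) cube([1812, 29, 160]);
translate([293, 290, 210]) cube([29, 1378, 160]);
translate([2256, 290, 210]) cube([29, 1378, 160]);
translate([439, 200, 370]) cube([90, 1558, 19]);
translate([585, 200, 370]) cube([90, 1558, 19]);
translate([731, 200, 370]) cube([90, 1558, 19]);
translate([877, 200, 370]) cube([90, 1558, 19]);
translate([1023, 200, 370]) cube([90, 1558, 19]);
translate([1169, 200, 370]) cube([90, 1558, 19]);
translate([1315, 200, 370]) cube([90, 1558, 19]);
translate([1461, 200, 370]) cube([90, 1558, 19]);
translate([1607, 200, 370]) cube([90, 1558, 19]);
translate([1753, 200, 370]) cube([90, 1558, 19]);
translate([1899, 200, 370]) cube([90, 1558, 19]);
translate([2045, 200, 370]) cube([90, 1558, 19]);


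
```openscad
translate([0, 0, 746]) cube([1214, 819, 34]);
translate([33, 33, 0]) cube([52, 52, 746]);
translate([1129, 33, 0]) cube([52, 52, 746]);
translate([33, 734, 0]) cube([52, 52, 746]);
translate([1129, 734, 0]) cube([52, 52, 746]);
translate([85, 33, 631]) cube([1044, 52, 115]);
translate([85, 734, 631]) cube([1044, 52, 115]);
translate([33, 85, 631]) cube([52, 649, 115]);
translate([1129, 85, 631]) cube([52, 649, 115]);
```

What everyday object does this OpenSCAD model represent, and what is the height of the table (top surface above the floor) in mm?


A table. The table height is 780 mm.

A 1214×819×34 slab sits at z = 746 on four 52 mm square posts — a table. The top surface is at 746 + 34 = 780 mm.


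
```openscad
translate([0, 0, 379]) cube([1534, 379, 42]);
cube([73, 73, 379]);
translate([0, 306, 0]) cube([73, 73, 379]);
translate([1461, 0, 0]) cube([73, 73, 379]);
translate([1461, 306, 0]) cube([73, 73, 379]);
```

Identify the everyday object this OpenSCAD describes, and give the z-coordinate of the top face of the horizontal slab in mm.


A bench. The seat-top height is 421 mm.

A long slab on four corner posts — a bench. The slab sits at z = 379 with thickness 42, so the top is 379 + 42 = 421 mm.


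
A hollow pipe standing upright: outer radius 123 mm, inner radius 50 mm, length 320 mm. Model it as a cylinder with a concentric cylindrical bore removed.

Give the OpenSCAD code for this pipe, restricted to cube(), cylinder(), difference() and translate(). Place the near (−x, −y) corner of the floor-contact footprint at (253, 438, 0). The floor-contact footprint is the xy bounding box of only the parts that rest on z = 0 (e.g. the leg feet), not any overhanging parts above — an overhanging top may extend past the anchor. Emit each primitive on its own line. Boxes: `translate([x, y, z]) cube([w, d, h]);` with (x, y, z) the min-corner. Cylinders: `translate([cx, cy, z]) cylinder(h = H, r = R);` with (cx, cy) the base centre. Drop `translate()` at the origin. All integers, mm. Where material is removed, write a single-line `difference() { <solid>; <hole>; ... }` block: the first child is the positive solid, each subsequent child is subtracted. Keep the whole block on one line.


difference() { translate([376, 561, 0]) cylinder(h = 320, r = 123); translate([376, 561, 0]) cylinder(h = 320, r = 50); }


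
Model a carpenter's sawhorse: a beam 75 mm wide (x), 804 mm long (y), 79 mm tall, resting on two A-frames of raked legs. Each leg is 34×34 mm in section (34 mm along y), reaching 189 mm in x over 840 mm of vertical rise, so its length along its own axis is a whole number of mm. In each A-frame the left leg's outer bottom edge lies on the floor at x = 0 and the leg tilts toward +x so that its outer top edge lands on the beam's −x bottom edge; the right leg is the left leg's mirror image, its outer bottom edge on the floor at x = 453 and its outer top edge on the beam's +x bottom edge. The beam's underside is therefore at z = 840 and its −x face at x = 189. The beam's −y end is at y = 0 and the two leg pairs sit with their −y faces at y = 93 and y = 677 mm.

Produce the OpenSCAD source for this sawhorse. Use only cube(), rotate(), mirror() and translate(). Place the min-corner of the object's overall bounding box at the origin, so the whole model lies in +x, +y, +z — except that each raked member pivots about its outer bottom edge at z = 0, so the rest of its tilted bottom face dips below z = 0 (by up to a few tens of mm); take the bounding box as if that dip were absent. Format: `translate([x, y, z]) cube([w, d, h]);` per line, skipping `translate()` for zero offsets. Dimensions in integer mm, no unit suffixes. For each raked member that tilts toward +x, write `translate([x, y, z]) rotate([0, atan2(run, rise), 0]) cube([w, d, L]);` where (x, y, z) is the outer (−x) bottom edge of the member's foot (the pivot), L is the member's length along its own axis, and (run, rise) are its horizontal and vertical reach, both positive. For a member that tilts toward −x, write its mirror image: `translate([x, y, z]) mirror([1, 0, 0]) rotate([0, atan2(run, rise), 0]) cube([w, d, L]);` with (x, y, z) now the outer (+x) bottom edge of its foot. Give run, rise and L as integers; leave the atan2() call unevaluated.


translate([189, 0, 840]) cube([75, 804, 79]);
translate([0, 93, 0]) rotate([0, atan2(189, 840), 0]) cube([34, 34, 861]);
translate([453, 93, 0]) mirror([1, 0, 0]) rotate([0, atan2(189, 840), 0]) cube([34, 34, 861]);
translate([0, 677, 0]) rotate([0, atan2(189, 840), 0]) cube([34, 34, 861]);
translate([453, 677, 0]) mirror([1, 0, 0]) rotate([0, atan2(189, 840), 0]) cube([34, 34, 861]);


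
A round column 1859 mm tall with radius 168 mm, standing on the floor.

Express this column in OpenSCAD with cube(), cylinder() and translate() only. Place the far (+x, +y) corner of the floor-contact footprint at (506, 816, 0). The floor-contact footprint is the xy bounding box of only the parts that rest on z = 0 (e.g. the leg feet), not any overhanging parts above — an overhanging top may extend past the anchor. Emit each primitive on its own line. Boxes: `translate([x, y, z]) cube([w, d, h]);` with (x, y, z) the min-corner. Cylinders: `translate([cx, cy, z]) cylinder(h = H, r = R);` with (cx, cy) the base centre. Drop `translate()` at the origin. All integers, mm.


translate([338, 648, 0]) cylinder(h = 1859, r = 168);


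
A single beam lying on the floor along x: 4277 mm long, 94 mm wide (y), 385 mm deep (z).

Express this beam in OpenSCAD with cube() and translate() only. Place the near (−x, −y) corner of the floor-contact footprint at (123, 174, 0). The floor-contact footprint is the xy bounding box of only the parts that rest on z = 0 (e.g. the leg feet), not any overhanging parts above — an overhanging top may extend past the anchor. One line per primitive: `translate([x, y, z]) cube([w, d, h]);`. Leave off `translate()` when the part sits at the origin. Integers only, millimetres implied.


translate([123, 174, 0]) cube([4277, 94, 385]);


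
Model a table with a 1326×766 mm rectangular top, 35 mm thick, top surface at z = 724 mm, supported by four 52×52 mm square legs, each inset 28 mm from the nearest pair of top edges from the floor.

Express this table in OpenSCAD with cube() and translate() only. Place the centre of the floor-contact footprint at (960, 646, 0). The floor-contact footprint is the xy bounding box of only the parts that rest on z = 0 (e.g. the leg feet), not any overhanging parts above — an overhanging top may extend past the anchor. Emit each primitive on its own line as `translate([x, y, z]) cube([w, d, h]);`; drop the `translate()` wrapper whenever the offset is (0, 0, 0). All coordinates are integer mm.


translate([297, 263, 689]) cube([1326, 766, 35]);
translate([325, 291, 0]) cube([52, 52, 689]);
translate([1543, 291, 0]) cube([52, 52, 689]);
translate([325, 949, 0]) cube([52, 52, 689]);
translate([1543, 949, 0]) cube([52, 52, 689]);


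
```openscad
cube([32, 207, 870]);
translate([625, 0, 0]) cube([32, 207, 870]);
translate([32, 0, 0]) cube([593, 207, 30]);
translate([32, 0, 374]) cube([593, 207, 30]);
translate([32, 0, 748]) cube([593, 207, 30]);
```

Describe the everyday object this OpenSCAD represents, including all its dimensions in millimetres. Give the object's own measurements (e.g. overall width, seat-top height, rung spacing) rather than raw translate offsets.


An open bookshelf. Two side panels, each 32 mm thick, 207 mm deep and 870 mm tall, stand 657 mm apart (outside-to-outside). Between them sit 3 shelves, each 30 mm thick and 207 mm deep, spanning the full gap between the sides. The bottom shelf rests on the floor (its underside at z = 0) and the clear gap between one shelf's top and the next shelf's underside is 344 mm.


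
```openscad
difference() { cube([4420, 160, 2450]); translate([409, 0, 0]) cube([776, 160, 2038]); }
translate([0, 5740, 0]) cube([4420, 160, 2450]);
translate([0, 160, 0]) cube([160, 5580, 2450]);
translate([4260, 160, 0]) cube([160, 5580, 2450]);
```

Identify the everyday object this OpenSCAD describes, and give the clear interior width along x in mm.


A single room. The interior width is 4100 mm.

Four walls enclosing a rectangle with a door in the front wall — a room. Outside width 4420 minus two 160 mm walls gives 4100 mm.


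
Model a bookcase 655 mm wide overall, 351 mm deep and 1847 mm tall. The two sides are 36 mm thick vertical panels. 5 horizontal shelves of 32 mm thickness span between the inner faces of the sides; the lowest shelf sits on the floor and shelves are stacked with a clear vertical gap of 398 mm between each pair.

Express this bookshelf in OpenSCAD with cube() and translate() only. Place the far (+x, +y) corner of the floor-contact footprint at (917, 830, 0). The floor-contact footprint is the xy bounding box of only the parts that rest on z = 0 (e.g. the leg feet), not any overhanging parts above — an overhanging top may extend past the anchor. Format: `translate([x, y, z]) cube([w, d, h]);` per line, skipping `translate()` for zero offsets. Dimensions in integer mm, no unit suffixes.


translate([262, 479, 0]) cube([36, 351, 1847]);
translate([881, 479, 0]) cube([36, 351, 1847]);
translate([298, 479, 0]) cube([583, 351, 32]);
translate([298, 479, 430]) cube([583, 351, 32]);
translate([298, 479, 860]) cube([583, 351, 32]);
translate([298, 479, 1290]) cube([583, 351, 32]);
translate([298, 479, 1720]) cube([583, 351, 32]);


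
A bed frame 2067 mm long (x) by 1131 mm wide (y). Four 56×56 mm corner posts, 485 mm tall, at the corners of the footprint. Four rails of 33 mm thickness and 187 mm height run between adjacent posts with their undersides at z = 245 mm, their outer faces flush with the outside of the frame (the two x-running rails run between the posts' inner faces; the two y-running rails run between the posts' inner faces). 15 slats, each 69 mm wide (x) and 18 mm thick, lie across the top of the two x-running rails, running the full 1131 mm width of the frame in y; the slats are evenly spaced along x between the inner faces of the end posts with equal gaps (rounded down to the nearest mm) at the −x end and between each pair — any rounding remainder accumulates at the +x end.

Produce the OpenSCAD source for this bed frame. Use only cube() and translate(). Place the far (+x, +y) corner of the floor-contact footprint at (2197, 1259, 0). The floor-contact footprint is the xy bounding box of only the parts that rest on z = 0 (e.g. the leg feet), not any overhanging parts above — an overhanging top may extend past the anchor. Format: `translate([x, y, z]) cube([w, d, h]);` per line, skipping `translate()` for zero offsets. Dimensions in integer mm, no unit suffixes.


// slat z = rail_z + rail_h = 245 + 187 = 432
// slat gap = ⌊(1955 − 15·69) / 16⌋ = 57
translate([130, 128, 0]) cube([56, 56, 485]);
translate([130, 1203, 0]) cube([56, 56, 485]);
translate([2141, 128, 0]) cube([56, 56, 485]);
translate([2141, 1203, 0]) cube([56, 56, 485]);
translate([186, 128, 245]) cube([1955, 33, 187]);
translate([186, 1226, 245]) cube([1955, 33, 187]);
translate([130, 184, 245]) cube([33, 1019, 187]);
translate([2164, 184, 245]) cube([33, 1019, 187]);
translate([243, 128, 432]) cube([69, 1131, 18]);
translate([369, 128, 432]) cube([69, 1131, 18]);
translate([495, 128, 432]) cube([69, 1131, 18]);
translate([621, 128, 432]) cube([69, 1131, 18]);
translate([747, 128, 432]) cube([69, 1131, 18]);
translate([873, 128, 432]) cube([69, 1131, 18]);
translate([999, 128, 432]) cube([69, 1131, 18]);
translate([1125, 128, 432]) cube([69, 1131, 18]);
translate([1251, 128, 432]) cube([69, 1131, 18]);
translate([1377, 128, 432]) cube([69, 1131, 18]);
translate([1503, 128, 432]) cube([69, 1131, 18]);
translate([1629, 128, 432]) cube([69, 1131, 18]);
translate([1755, 128, 432]) cube([69, 1131, 18]);
translate([1881, 128, 432]) cube([69, 1131, 18]);
translate([2007, 128, 432]) cube([69, 1131, 18]);


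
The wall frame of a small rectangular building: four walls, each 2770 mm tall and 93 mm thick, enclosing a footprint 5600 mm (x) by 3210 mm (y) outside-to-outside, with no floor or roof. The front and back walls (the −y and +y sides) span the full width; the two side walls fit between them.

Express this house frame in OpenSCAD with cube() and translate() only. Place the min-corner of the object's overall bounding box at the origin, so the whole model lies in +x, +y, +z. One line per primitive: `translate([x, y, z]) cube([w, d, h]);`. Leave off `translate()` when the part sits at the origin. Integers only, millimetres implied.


cube([5600, 93, 2770]);
translate([0, 3117, 0]) cube([5600, 93, 2770]);
translate([0, 93, 0]) cube([93, 3024, 2770]);
translate([5507, 93, 0]) cube([93, 3024, 2770]);


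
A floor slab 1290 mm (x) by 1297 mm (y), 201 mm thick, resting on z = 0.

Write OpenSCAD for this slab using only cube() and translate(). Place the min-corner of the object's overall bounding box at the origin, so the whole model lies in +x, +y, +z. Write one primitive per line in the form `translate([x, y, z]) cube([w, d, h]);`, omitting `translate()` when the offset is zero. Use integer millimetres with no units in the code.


cube([1290, 1297, 201]);


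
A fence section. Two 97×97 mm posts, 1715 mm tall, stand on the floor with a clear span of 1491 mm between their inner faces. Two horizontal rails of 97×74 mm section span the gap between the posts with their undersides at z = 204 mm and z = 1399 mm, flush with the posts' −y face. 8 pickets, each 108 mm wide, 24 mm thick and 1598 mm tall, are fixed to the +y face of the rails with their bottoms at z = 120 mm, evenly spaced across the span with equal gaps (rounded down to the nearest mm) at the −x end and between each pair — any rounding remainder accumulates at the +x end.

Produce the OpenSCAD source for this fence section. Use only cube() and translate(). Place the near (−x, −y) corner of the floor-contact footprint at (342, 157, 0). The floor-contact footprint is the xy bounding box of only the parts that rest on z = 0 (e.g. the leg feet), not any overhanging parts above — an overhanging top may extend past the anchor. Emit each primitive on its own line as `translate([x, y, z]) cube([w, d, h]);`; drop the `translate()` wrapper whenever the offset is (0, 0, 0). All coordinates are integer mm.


translate([342, 157, 0]) cube([97, 97, 1715]);
translate([1930, 157, 0]) cube([97, 97, 1715]);
translate([439, 157, 204]) cube([1491, 97, 74]);
translate([439, 157, 1399]) cube([1491, 97, 74]);
translate([508, 254, 120]) cube([108, 24, 1598]);
translate([685, 254, 120]) cube([108, 24, 1598]);
translate([862, 254, 120]) cube([108, 24, 1598]);
translate([1039, 254, 120]) cube([108, 24, 1598]);
translate([1216, 254, 120]) cube([108, 24, 1598]);
translate([1393, 254, 120]) cube([108, 24, 1598]);
translate([1570, 254, 120]) cube([108, 24, 1598]);
translate([1747, 254, 120]) cube([108, 24, 1598]);


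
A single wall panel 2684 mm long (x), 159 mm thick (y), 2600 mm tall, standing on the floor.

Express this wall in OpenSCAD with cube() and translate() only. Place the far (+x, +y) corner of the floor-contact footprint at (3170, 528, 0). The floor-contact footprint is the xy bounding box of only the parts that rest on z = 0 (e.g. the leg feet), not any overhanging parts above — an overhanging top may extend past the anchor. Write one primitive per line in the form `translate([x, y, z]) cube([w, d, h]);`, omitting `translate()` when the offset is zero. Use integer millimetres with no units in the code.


translate([486, 369, 0]) cube([2684, 159, 2600]);


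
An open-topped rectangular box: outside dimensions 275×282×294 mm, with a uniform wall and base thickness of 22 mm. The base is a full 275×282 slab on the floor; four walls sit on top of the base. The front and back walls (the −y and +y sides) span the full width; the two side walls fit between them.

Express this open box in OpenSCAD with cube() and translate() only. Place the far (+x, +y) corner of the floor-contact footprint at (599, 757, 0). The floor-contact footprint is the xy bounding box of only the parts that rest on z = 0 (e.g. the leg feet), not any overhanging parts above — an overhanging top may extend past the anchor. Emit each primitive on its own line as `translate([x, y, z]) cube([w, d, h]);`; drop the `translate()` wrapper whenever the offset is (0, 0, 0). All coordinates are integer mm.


translate([324, 475, 0]) cube([275, 282, 22]);
translate([324, 475, 22]) cube([275, 22, 272]);
translate([324, 735, 22]) cube([275, 22, 272]);
translate([324, 497, 22]) cube([22, 238, 272]);
translate([577, 497, 22]) cube([22, 238, 272]);


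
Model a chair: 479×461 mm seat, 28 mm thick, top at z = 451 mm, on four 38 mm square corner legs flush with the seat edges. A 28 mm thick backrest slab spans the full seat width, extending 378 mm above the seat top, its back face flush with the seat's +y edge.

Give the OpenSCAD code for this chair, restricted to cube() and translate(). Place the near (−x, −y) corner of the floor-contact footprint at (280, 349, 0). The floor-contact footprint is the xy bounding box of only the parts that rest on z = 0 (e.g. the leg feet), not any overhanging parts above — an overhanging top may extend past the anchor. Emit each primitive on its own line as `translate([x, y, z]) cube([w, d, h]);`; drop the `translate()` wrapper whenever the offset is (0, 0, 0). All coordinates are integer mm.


translate([280, 349, 423]) cube([479, 461, 28]);
translate([280, 349, 0]) cube([38, 38, 423]);
translate([721, 349, 0]) cube([38, 38, 423]);
translate([280, 772, 0]) cube([38, 38, 423]);
translate([721, 772, 0]) cube([38, 38, 423]);
translate([280, 782, 451]) cube([479, 28, 378]);


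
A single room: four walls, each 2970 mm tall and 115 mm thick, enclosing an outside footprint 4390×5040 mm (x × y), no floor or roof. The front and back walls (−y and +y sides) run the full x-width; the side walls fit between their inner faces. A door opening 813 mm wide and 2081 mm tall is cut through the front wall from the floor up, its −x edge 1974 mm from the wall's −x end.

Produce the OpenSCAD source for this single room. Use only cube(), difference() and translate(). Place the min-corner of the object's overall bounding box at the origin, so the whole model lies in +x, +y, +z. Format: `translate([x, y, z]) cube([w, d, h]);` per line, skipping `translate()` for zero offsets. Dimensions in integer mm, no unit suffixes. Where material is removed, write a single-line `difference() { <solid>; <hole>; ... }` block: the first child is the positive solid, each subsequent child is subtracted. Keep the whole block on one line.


difference() { cube([4390, 115, 2970]); translate([1974, 0, 0]) cube([813, 115, 2081]); }
translate([0, 4925, 0]) cube([4390, 115, 2970]);
translate([0, 115, 0]) cube([115, 4810, 2970]);
translate([4275, 115, 0]) cube([115, 4810, 2970]);
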